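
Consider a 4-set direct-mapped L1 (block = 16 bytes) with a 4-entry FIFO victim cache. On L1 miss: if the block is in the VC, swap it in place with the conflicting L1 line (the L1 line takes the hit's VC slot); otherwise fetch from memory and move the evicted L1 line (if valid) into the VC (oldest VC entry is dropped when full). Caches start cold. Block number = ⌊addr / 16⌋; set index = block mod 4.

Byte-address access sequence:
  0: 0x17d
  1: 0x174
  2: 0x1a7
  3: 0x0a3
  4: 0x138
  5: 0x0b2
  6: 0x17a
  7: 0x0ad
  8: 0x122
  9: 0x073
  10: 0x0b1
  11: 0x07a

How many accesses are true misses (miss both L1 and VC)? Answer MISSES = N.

MISSES = 7

#0 0x17d→b23/s3 MISS; vc=[]
#1 0x174→b23/s3 L1-HIT; vc=[]
#2 0x1a7→b26/s2 MISS; vc=[]
#3 0xa3→b10/s2 MISS; vc=[26]
#4 0x138→b19/s3 MISS; vc=[26,23]
#5 0xb2→b11/s3 MISS; vc=[26,23,19]
#6 0x17a→b23/s3 VC-HIT; vc=[26,11,19]
#7 0xad→b10/s2 L1-HIT; vc=[26,11,19]
#8 0x122→b18/s2 MISS; vc=[26,11,19,10]
#9 0x73→b7/s3 MISS; vc=[11,19,10,23]
#10 0xb1→b11/s3 VC-HIT; vc=[7,19,10,23]
#11 0x7a→b7/s3 VC-HIT; vc=[11,19,10,23]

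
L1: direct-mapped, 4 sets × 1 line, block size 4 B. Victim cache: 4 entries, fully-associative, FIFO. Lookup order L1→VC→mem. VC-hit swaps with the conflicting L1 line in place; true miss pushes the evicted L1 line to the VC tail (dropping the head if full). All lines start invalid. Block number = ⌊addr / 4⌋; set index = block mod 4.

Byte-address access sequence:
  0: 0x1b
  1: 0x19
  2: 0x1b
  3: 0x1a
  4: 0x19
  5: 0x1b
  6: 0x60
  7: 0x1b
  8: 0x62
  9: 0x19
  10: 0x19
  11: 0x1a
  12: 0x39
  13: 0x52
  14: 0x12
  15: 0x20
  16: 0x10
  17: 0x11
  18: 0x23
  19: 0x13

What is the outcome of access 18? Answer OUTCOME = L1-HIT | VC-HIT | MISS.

OUTCOME = VC-HIT

#0 0x1b→b6/s2 MISS; vc=[]
#1 0x19→b6/s2 L1-HIT; vc=[]
#2 0x1b→b6/s2 L1-HIT; vc=[]
#3 0x1a→b6/s2 L1-HIT; vc=[]
#4 0x19→b6/s2 L1-HIT; vc=[]
#5 0x1b→b6/s2 L1-HIT; vc=[]
#6 0x60→b24/s0 MISS; vc=[]
#7 0x1b→b6/s2 L1-HIT; vc=[]
#8 0x62→b24/s0 L1-HIT; vc=[]
#9 0x19→b6/s2 L1-HIT; vc=[]
#10 0x19→b6/s2 L1-HIT; vc=[]
#11 0x1a→b6/s2 L1-HIT; vc=[]
#12 0x39→b14/s2 MISS; vc=[6]
#13 0x52→b20/s0 MISS; vc=[6,24]
#14 0x12→b4/s0 MISS; vc=[6,24,20]
#15 0x20→b8/s0 MISS; vc=[6,24,20,4]
#16 0x10→b4/s0 VC-HIT; vc=[6,24,20,8]
#17 0x11→b4/s0 L1-HIT; vc=[6,24,20,8]
#18 0x23→b8/s0 VC-HIT; vc=[6,24,20,4]
#19 0x13→b4/s0 VC-HIT; vc=[6,24,20,8]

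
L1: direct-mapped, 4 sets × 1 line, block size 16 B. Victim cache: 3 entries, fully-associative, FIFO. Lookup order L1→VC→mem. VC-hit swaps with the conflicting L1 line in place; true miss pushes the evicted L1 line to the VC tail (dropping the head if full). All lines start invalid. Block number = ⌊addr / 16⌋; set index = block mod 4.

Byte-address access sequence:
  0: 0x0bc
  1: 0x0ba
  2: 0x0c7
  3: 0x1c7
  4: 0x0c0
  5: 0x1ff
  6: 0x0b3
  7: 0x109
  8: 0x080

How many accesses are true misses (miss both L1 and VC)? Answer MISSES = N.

MISSES = 6

0: 0xbc (blk 11, set 3) → MISS  vc=[]
1: 0xba (blk 11, set 3) → L1-HIT  vc=[]
2: 0xc7 (blk 12, set 0) → MISS  vc=[]
3: 0x1c7 (blk 28, set 0) → MISS  vc=[12]
4: 0xc0 (blk 12, set 0) → VC-HIT  vc=[28]
5: 0x1ff (blk 31, set 3) → MISS  vc=[28, 11]
6: 0xb3 (blk 11, set 3) → VC-HIT  vc=[28, 31]
7: 0x109 (blk 16, set 0) → MISS  vc=[28, 31, 12]
8: 0x80 (blk 8, set 0) → MISS  vc=[31, 12, 16]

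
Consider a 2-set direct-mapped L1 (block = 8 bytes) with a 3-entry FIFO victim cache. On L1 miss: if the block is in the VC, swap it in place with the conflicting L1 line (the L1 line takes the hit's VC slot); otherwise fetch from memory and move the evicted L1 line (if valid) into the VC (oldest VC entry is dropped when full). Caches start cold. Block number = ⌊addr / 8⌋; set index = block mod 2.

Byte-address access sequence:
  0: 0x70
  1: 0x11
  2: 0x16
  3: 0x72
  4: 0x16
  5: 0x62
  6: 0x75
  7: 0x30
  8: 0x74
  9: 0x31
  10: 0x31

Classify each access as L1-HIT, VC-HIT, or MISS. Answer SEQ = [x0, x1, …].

SEQ = [MISS, MISS, L1-HIT, VC-HIT, VC-HIT, MISS, VC-HIT, MISS, VC-HIT, VC-HIT, L1-HIT]

#0 0x70→b14/s0 MISS; vc=[]
#1 0x11→b2/s0 MISS; vc=[14]
#2 0x16→b2/s0 L1-HIT; vc=[14]
#3 0x72→b14/s0 VC-HIT; vc=[2]
#4 0x16→b2/s0 VC-HIT; vc=[14]
#5 0x62→b12/s0 MISS; vc=[14,2]
#6 0x75→b14/s0 VC-HIT; vc=[12,2]
#7 0x30→b6/s0 MISS; vc=[12,2,14]
#8 0x74→b14/s0 VC-HIT; vc=[12,2,6]
#9 0x31→b6/s0 VC-HIT; vc=[12,2,14]
#10 0x31→b6/s0 L1-HIT; vc=[12,2,14]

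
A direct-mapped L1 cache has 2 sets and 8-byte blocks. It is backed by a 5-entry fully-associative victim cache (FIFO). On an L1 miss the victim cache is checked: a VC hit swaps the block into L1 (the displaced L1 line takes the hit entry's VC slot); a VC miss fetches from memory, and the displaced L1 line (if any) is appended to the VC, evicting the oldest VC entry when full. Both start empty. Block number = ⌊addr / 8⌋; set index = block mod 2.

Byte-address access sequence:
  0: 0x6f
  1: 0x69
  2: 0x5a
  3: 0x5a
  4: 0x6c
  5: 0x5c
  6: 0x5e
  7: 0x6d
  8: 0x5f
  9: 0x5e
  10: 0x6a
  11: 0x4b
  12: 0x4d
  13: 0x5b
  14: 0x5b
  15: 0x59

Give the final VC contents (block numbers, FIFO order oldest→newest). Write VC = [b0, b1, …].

#0 0x6f→b13/s1 MISS; vc=[]
#1 0x69→b13/s1 L1-HIT; vc=[]
#2 0x5a→b11/s1 MISS; vc=[13]
#3 0x5a→b11/s1 L1-HIT; vc=[13]
#4 0x6c→b13/s1 VC-HIT; vc=[11]
#5 0x5c→b11/s1 VC-HIT; vc=[13]
#6 0x5e→b11/s1 L1-HIT; vc=[13]
#7 0x6d→b13/s1 VC-HIT; vc=[11]
#8 0x5f→b11/s1 VC-HIT; vc=[13]
#9 0x5e→b11/s1 L1-HIT; vc=[13]
#10 0x6a→b13/s1 VC-HIT; vc=[11]
#11 0x4b→b9/s1 MISS; vc=[11,13]
#12 0x4d→b9/s1 L1-HIT; vc=[11,13]
#13 0x5b→b11/s1 VC-HIT; vc=[9,13]
#14 0x5b→b11/s1 L1-HIT; vc=[9,13]
#15 0x59→b11/s1 L1-HIT; vc=[9,13]

VC = [9, 13]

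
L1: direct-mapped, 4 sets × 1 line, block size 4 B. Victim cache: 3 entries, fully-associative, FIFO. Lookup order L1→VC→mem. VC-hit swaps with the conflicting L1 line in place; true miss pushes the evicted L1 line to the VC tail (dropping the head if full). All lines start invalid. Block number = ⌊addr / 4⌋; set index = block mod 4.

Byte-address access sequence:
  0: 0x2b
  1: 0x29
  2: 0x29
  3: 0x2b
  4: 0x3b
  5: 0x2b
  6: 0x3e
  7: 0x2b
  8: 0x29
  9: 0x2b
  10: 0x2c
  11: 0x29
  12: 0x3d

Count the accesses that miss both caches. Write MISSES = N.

MISSES = 4

  [0] addr=0x2b blk=10 s=2: MISS | VC []
  [1] addr=0x29 blk=10 s=2: L1-HIT | VC []
  [2] addr=0x29 blk=10 s=2: L1-HIT | VC []
  [3] addr=0x2b blk=10 s=2: L1-HIT | VC []
  [4] addr=0x3b blk=14 s=2: MISS | VC [10]
  [5] addr=0x2b blk=10 s=2: VC-HIT | VC [14]
  [6] addr=0x3e blk=15 s=3: MISS | VC [14]
  [7] addr=0x2b blk=10 s=2: L1-HIT | VC [14]
  [8] addr=0x29 blk=10 s=2: L1-HIT | VC [14]
  [9] addr=0x2b blk=10 s=2: L1-HIT | VC [14]
  [10] addr=0x2c blk=11 s=3: MISS | VC [14, 15]
  [11] addr=0x29 blk=10 s=2: L1-HIT | VC [14, 15]
  [12] addr=0x3d blk=15 s=3: VC-HIT | VC [14, 11]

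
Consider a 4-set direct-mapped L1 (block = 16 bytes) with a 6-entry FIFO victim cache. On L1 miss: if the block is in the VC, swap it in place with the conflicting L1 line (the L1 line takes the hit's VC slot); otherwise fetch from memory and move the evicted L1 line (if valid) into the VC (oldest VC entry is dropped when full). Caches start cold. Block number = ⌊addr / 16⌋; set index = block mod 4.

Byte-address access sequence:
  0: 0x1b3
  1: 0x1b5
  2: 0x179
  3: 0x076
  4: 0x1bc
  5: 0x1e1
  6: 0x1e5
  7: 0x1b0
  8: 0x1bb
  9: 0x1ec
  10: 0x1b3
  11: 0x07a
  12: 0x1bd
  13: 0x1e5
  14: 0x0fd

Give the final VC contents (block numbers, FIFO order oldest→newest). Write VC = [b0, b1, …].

#0 0x1b3→b27/s3 MISS; vc=[]
#1 0x1b5→b27/s3 L1-HIT; vc=[]
#2 0x179→b23/s3 MISS; vc=[27]
#3 0x76→b7/s3 MISS; vc=[27,23]
#4 0x1bc→b27/s3 VC-HIT; vc=[7,23]
#5 0x1e1→b30/s2 MISS; vc=[7,23]
#6 0x1e5→b30/s2 L1-HIT; vc=[7,23]
#7 0x1b0→b27/s3 L1-HIT; vc=[7,23]
#8 0x1bb→b27/s3 L1-HIT; vc=[7,23]
#9 0x1ec→b30/s2 L1-HIT; vc=[7,23]
#10 0x1b3→b27/s3 L1-HIT; vc=[7,23]
#11 0x7a→b7/s3 VC-HIT; vc=[27,23]
#12 0x1bd→b27/s3 VC-HIT; vc=[7,23]
#13 0x1e5→b30/s2 L1-HIT; vc=[7,23]
#14 0xfd→b15/s3 MISS; vc=[7,23,27]

VC = [7, 23, 27]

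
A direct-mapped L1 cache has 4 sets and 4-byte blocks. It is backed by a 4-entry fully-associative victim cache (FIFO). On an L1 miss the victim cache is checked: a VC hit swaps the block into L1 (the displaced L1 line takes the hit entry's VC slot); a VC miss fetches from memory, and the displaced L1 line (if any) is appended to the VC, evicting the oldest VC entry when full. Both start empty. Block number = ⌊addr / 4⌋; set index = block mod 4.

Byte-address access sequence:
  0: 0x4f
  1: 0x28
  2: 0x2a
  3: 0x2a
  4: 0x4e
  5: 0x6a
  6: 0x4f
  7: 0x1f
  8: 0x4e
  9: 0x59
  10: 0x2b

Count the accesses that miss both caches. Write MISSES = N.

#0 0x4f→b19/s3 MISS; vc=[]
#1 0x28→b10/s2 MISS; vc=[]
#2 0x2a→b10/s2 L1-HIT; vc=[]
#3 0x2a→b10/s2 L1-HIT; vc=[]
#4 0x4e→b19/s3 L1-HIT; vc=[]
#5 0x6a→b26/s2 MISS; vc=[10]
#6 0x4f→b19/s3 L1-HIT; vc=[10]
#7 0x1f→b7/s3 MISS; vc=[10,19]
#8 0x4e→b19/s3 VC-HIT; vc=[10,7]
#9 0x59→b22/s2 MISS; vc=[10,7,26]
#10 0x2b→b10/s2 VC-HIT; vc=[22,7,26]

MISSES = 5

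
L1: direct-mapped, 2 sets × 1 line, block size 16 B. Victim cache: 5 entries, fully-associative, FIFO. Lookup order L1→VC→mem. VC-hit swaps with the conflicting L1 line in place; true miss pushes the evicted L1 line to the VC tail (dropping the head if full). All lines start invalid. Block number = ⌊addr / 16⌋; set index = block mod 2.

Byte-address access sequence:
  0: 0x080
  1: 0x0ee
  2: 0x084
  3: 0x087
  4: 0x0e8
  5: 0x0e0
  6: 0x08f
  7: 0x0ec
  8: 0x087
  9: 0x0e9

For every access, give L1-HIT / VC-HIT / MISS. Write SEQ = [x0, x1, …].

  [0] addr=0x80 blk=8 s=0: MISS | VC []
  [1] addr=0xee blk=14 s=0: MISS | VC [8]
  [2] addr=0x84 blk=8 s=0: VC-HIT | VC [14]
  [3] addr=0x87 blk=8 s=0: L1-HIT | VC [14]
  [4] addr=0xe8 blk=14 s=0: VC-HIT | VC [8]
  [5] addr=0xe0 blk=14 s=0: L1-HIT | VC [8]
  [6] addr=0x8f blk=8 s=0: VC-HIT | VC [14]
  [7] addr=0xec blk=14 s=0: VC-HIT | VC [8]
  [8] addr=0x87 blk=8 s=0: VC-HIT | VC [14]
  [9] addr=0xe9 blk=14 s=0: VC-HIT | VC [8]

SEQ = [MISS, MISS, VC-HIT, L1-HIT, VC-HIT, L1-HIT, VC-HIT, VC-HIT, VC-HIT, VC-HIT]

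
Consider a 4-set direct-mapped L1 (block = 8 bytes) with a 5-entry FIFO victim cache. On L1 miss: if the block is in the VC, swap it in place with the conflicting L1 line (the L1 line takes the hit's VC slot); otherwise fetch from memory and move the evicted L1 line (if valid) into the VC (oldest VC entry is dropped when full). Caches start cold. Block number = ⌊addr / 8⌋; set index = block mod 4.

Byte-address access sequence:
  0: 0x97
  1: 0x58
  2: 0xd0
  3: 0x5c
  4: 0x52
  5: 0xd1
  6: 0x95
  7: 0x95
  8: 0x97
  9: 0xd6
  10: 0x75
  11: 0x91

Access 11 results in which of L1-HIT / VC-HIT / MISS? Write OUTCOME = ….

0: 0x97 (blk 18, set 2) → MISS  vc=[]
1: 0x58 (blk 11, set 3) → MISS  vc=[]
2: 0xd0 (blk 26, set 2) → MISS  vc=[18]
3: 0x5c (blk 11, set 3) → L1-HIT  vc=[18]
4: 0x52 (blk 10, set 2) → MISS  vc=[18, 26]
5: 0xd1 (blk 26, set 2) → VC-HIT  vc=[18, 10]
6: 0x95 (blk 18, set 2) → VC-HIT  vc=[26, 10]
7: 0x95 (blk 18, set 2) → L1-HIT  vc=[26, 10]
8: 0x97 (blk 18, set 2) → L1-HIT  vc=[26, 10]
9: 0xd6 (blk 26, set 2) → VC-HIT  vc=[18, 10]
10: 0x75 (blk 14, set 2) → MISS  vc=[18, 10, 26]
11: 0x91 (blk 18, set 2) → VC-HIT  vc=[14, 10, 26]

OUTCOME = VC-HIT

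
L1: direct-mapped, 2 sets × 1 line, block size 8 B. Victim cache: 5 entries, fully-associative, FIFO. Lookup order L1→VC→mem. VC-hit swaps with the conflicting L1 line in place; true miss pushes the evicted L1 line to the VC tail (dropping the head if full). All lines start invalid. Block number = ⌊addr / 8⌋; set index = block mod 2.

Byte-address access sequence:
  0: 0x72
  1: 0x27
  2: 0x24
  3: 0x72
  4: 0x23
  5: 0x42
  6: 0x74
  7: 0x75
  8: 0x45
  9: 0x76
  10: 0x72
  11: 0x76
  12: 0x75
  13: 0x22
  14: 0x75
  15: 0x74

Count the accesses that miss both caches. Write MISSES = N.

MISSES = 3

  [0] addr=0x72 blk=14 s=0: MISS | VC []
  [1] addr=0x27 blk=4 s=0: MISS | VC [14]
  [2] addr=0x24 blk=4 s=0: L1-HIT | VC [14]
  [3] addr=0x72 blk=14 s=0: VC-HIT | VC [4]
  [4] addr=0x23 blk=4 s=0: VC-HIT | VC [14]
  [5] addr=0x42 blk=8 s=0: MISS | VC [14, 4]
  [6] addr=0x74 blk=14 s=0: VC-HIT | VC [8, 4]
  [7] addr=0x75 blk=14 s=0: L1-HIT | VC [8, 4]
  [8] addr=0x45 blk=8 s=0: VC-HIT | VC [14, 4]
  [9] addr=0x76 blk=14 s=0: VC-HIT | VC [8, 4]
  [10] addr=0x72 blk=14 s=0: L1-HIT | VC [8, 4]
  [11] addr=0x76 blk=14 s=0: L1-HIT | VC [8, 4]
  [12] addr=0x75 blk=14 s=0: L1-HIT | VC [8, 4]
  [13] addr=0x22 blk=4 s=0: VC-HIT | VC [8, 14]
  [14] addr=0x75 blk=14 s=0: VC-HIT | VC [8, 4]
  [15] addr=0x74 blk=14 s=0: L1-HIT | VC [8, 4]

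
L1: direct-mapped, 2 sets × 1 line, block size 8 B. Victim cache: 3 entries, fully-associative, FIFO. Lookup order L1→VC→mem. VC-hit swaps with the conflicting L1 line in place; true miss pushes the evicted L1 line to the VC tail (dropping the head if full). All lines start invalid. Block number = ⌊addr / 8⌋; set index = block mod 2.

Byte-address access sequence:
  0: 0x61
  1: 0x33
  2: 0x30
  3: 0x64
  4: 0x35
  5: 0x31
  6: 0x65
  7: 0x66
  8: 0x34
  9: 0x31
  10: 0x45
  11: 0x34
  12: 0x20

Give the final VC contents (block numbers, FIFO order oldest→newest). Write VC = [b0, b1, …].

VC = [12, 8, 6]

#0 0x61→b12/s0 MISS; vc=[]
#1 0x33→b6/s0 MISS; vc=[12]
#2 0x30→b6/s0 L1-HIT; vc=[12]
#3 0x64→b12/s0 VC-HIT; vc=[6]
#4 0x35→b6/s0 VC-HIT; vc=[12]
#5 0x31→b6/s0 L1-HIT; vc=[12]
#6 0x65→b12/s0 VC-HIT; vc=[6]
#7 0x66→b12/s0 L1-HIT; vc=[6]
#8 0x34→b6/s0 VC-HIT; vc=[12]
#9 0x31→b6/s0 L1-HIT; vc=[12]
#10 0x45→b8/s0 MISS; vc=[12,6]
#11 0x34→b6/s0 VC-HIT; vc=[12,8]
#12 0x20→b4/s0 MISS; vc=[12,8,6]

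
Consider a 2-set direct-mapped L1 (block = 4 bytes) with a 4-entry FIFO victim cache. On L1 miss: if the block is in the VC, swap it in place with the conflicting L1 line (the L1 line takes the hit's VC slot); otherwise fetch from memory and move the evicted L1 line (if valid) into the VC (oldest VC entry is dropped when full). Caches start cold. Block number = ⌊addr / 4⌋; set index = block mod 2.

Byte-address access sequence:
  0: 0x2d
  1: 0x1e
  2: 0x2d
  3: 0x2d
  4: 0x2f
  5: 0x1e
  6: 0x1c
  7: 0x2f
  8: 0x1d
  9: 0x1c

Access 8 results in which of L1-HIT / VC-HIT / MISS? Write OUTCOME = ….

  [0] addr=0x2d blk=11 s=1: MISS | VC []
  [1] addr=0x1e blk=7 s=1: MISS | VC [11]
  [2] addr=0x2d blk=11 s=1: VC-HIT | VC [7]
  [3] addr=0x2d blk=11 s=1: L1-HIT | VC [7]
  [4] addr=0x2f blk=11 s=1: L1-HIT | VC [7]
  [5] addr=0x1e blk=7 s=1: VC-HIT | VC [11]
  [6] addr=0x1c blk=7 s=1: L1-HIT | VC [11]
  [7] addr=0x2f blk=11 s=1: VC-HIT | VC [7]
  [8] addr=0x1d blk=7 s=1: VC-HIT | VC [11]
  [9] addr=0x1c blk=7 s=1: L1-HIT | VC [11]

OUTCOME = VC-HIT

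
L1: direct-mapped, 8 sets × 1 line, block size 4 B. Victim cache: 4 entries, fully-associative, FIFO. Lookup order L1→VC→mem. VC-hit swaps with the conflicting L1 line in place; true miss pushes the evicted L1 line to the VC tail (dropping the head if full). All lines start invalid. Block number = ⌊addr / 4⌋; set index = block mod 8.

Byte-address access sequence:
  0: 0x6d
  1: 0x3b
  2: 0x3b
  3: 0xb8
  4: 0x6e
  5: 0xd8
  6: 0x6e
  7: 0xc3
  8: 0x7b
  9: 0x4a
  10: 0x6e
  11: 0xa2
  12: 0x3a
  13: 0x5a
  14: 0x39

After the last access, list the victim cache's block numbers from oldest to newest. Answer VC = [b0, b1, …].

  [0] addr=0x6d blk=27 s=3: MISS | VC []
  [1] addr=0x3b blk=14 s=6: MISS | VC []
  [2] addr=0x3b blk=14 s=6: L1-HIT | VC []
  [3] addr=0xb8 blk=46 s=6: MISS | VC [14]
  [4] addr=0x6e blk=27 s=3: L1-HIT | VC [14]
  [5] addr=0xd8 blk=54 s=6: MISS | VC [14, 46]
  [6] addr=0x6e blk=27 s=3: L1-HIT | VC [14, 46]
  [7] addr=0xc3 blk=48 s=0: MISS | VC [14, 46]
  [8] addr=0x7b blk=30 s=6: MISS | VC [14, 46, 54]
  [9] addr=0x4a blk=18 s=2: MISS | VC [14, 46, 54]
  [10] addr=0x6e blk=27 s=3: L1-HIT | VC [14, 46, 54]
  [11] addr=0xa2 blk=40 s=0: MISS | VC [14, 46, 54, 48]
  [12] addr=0x3a blk=14 s=6: VC-HIT | VC [30, 46, 54, 48]
  [13] addr=0x5a blk=22 s=6: MISS | VC [46, 54, 48, 14]
  [14] addr=0x39 blk=14 s=6: VC-HIT | VC [46, 54, 48, 22]

VC = [46, 54, 48, 22]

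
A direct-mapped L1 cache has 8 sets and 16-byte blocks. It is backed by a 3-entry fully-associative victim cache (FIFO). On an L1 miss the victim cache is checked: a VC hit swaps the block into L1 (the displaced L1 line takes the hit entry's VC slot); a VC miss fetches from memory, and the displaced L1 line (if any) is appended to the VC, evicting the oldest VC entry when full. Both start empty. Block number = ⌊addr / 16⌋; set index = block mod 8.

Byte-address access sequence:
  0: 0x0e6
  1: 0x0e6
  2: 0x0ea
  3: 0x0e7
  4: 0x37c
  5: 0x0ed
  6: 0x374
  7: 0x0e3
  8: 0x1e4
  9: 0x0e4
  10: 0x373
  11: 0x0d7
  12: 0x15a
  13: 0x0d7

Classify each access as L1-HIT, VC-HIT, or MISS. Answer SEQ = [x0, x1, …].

SEQ = [MISS, L1-HIT, L1-HIT, L1-HIT, MISS, L1-HIT, L1-HIT, L1-HIT, MISS, VC-HIT, L1-HIT, MISS, MISS, VC-HIT]

0: 0xe6 (blk 14, set 6) → MISS  vc=[]
1: 0xe6 (blk 14, set 6) → L1-HIT  vc=[]
2: 0xea (blk 14, set 6) → L1-HIT  vc=[]
3: 0xe7 (blk 14, set 6) → L1-HIT  vc=[]
4: 0x37c (blk 55, set 7) → MISS  vc=[]
5: 0xed (blk 14, set 6) → L1-HIT  vc=[]
6: 0x374 (blk 55, set 7) → L1-HIT  vc=[]
7: 0xe3 (blk 14, set 6) → L1-HIT  vc=[]
8: 0x1e4 (blk 30, set 6) → MISS  vc=[14]
9: 0xe4 (blk 14, set 6) → VC-HIT  vc=[30]
10: 0x373 (blk 55, set 7) → L1-HIT  vc=[30]
11: 0xd7 (blk 13, set 5) → MISS  vc=[30]
12: 0x15a (blk 21, set 5) → MISS  vc=[30, 13]
13: 0xd7 (blk 13, set 5) → VC-HIT  vc=[30, 21]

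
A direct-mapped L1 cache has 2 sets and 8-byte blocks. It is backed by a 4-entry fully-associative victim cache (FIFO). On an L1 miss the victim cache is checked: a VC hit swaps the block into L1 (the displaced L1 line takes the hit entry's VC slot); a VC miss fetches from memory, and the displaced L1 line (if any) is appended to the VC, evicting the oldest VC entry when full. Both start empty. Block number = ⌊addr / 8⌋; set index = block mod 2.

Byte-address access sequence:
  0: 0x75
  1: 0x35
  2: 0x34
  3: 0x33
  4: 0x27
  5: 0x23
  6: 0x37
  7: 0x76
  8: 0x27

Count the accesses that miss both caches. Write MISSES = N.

#0 0x75→b14/s0 MISS; vc=[]
#1 0x35→b6/s0 MISS; vc=[14]
#2 0x34→b6/s0 L1-HIT; vc=[14]
#3 0x33→b6/s0 L1-HIT; vc=[14]
#4 0x27→b4/s0 MISS; vc=[14,6]
#5 0x23→b4/s0 L1-HIT; vc=[14,6]
#6 0x37→b6/s0 VC-HIT; vc=[14,4]
#7 0x76→b14/s0 VC-HIT; vc=[6,4]
#8 0x27→b4/s0 VC-HIT; vc=[6,14]

MISSES = 3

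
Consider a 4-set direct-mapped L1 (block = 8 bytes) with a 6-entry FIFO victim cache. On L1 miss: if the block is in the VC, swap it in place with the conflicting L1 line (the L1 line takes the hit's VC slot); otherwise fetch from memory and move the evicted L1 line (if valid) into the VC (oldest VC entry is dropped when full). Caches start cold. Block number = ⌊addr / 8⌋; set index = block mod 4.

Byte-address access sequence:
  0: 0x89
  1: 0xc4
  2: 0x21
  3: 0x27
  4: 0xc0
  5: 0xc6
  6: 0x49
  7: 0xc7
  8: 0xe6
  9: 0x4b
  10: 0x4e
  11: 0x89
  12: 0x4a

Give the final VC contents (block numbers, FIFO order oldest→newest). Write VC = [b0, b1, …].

VC = [4, 17, 24]

0: 0x89 (blk 17, set 1) → MISS  vc=[]
1: 0xc4 (blk 24, set 0) → MISS  vc=[]
2: 0x21 (blk 4, set 0) → MISS  vc=[24]
3: 0x27 (blk 4, set 0) → L1-HIT  vc=[24]
4: 0xc0 (blk 24, set 0) → VC-HIT  vc=[4]
5: 0xc6 (blk 24, set 0) → L1-HIT  vc=[4]
6: 0x49 (blk 9, set 1) → MISS  vc=[4, 17]
7: 0xc7 (blk 24, set 0) → L1-HIT  vc=[4, 17]
8: 0xe6 (blk 28, set 0) → MISS  vc=[4, 17, 24]
9: 0x4b (blk 9, set 1) → L1-HIT  vc=[4, 17, 24]
10: 0x4e (blk 9, set 1) → L1-HIT  vc=[4, 17, 24]
11: 0x89 (blk 17, set 1) → VC-HIT  vc=[4, 9, 24]
12: 0x4a (blk 9, set 1) → VC-HIT  vc=[4, 17, 24]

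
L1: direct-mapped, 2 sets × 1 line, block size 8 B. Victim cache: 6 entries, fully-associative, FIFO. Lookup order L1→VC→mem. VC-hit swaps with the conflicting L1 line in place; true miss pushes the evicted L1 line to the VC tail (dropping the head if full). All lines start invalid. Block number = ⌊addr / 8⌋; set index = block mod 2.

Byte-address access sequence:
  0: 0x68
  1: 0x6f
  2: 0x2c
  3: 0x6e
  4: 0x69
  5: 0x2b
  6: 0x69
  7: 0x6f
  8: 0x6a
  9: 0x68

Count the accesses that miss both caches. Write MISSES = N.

MISSES = 2

  [0] addr=0x68 blk=13 s=1: MISS | VC []
  [1] addr=0x6f blk=13 s=1: L1-HIT | VC []
  [2] addr=0x2c blk=5 s=1: MISS | VC [13]
  [3] addr=0x6e blk=13 s=1: VC-HIT | VC [5]
  [4] addr=0x69 blk=13 s=1: L1-HIT | VC [5]
  [5] addr=0x2b blk=5 s=1: VC-HIT | VC [13]
  [6] addr=0x69 blk=13 s=1: VC-HIT | VC [5]
  [7] addr=0x6f blk=13 s=1: L1-HIT | VC [5]
  [8] addr=0x6a blk=13 s=1: L1-HIT | VC [5]
  [9] addr=0x68 blk=13 s=1: L1-HIT | VC [5]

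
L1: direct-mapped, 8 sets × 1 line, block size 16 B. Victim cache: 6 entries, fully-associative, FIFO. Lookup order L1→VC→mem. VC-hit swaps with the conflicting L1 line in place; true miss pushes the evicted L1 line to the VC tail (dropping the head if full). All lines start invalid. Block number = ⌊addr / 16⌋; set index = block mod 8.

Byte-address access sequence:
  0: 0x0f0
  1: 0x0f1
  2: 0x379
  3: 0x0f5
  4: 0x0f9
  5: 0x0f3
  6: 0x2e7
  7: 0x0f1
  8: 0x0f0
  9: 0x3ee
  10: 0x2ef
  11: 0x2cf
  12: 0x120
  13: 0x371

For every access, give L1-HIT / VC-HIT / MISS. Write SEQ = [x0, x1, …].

0: 0xf0 (blk 15, set 7) → MISS  vc=[]
1: 0xf1 (blk 15, set 7) → L1-HIT  vc=[]
2: 0x379 (blk 55, set 7) → MISS  vc=[15]
3: 0xf5 (blk 15, set 7) → VC-HIT  vc=[55]
4: 0xf9 (blk 15, set 7) → L1-HIT  vc=[55]
5: 0xf3 (blk 15, set 7) → L1-HIT  vc=[55]
6: 0x2e7 (blk 46, set 6) → MISS  vc=[55]
7: 0xf1 (blk 15, set 7) → L1-HIT  vc=[55]
8: 0xf0 (blk 15, set 7) → L1-HIT  vc=[55]
9: 0x3ee (blk 62, set 6) → MISS  vc=[55, 46]
10: 0x2ef (blk 46, set 6) → VC-HIT  vc=[55, 62]
11: 0x2cf (blk 44, set 4) → MISS  vc=[55, 62]
12: 0x120 (blk 18, set 2) → MISS  vc=[55, 62]
13: 0x371 (blk 55, set 7) → VC-HIT  vc=[15, 62]

SEQ = [MISS, L1-HIT, MISS, VC-HIT, L1-HIT, L1-HIT, MISS, L1-HIT, L1-HIT, MISS, VC-HIT, MISS, MISS, VC-HIT]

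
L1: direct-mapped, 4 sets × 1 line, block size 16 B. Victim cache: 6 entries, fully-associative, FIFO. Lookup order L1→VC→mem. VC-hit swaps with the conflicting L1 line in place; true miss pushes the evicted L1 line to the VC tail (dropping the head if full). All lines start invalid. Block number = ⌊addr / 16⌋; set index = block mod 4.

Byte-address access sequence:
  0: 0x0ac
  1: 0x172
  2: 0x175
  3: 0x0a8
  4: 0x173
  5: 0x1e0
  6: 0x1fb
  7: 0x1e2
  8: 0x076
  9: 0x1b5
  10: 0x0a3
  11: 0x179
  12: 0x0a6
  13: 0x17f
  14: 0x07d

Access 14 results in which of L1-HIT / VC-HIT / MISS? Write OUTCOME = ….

#0 0xac→b10/s2 MISS; vc=[]
#1 0x172→b23/s3 MISS; vc=[]
#2 0x175→b23/s3 L1-HIT; vc=[]
#3 0xa8→b10/s2 L1-HIT; vc=[]
#4 0x173→b23/s3 L1-HIT; vc=[]
#5 0x1e0→b30/s2 MISS; vc=[10]
#6 0x1fb→b31/s3 MISS; vc=[10,23]
#7 0x1e2→b30/s2 L1-HIT; vc=[10,23]
#8 0x76→b7/s3 MISS; vc=[10,23,31]
#9 0x1b5→b27/s3 MISS; vc=[10,23,31,7]
#10 0xa3→b10/s2 VC-HIT; vc=[30,23,31,7]
#11 0x179→b23/s3 VC-HIT; vc=[30,27,31,7]
#12 0xa6→b10/s2 L1-HIT; vc=[30,27,31,7]
#13 0x17f→b23/s3 L1-HIT; vc=[30,27,31,7]
#14 0x7d→b7/s3 VC-HIT; vc=[30,27,31,23]

OUTCOME = VC-HIT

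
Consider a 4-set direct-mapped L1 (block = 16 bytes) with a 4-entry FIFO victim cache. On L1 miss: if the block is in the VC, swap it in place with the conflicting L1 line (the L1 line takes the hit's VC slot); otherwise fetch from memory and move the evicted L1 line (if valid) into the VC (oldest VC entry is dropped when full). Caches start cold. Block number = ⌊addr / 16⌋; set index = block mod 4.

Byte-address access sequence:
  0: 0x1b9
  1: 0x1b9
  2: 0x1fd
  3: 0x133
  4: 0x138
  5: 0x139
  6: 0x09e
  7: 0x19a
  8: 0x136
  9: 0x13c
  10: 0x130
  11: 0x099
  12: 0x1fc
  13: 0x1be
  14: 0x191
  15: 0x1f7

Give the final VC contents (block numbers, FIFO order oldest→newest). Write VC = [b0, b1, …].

VC = [27, 19, 9]

  [0] addr=0x1b9 blk=27 s=3: MISS | VC []
  [1] addr=0x1b9 blk=27 s=3: L1-HIT | VC []
  [2] addr=0x1fd blk=31 s=3: MISS | VC [27]
  [3] addr=0x133 blk=19 s=3: MISS | VC [27, 31]
  [4] addr=0x138 blk=19 s=3: L1-HIT | VC [27, 31]
  [5] addr=0x139 blk=19 s=3: L1-HIT | VC [27, 31]
  [6] addr=0x9e blk=9 s=1: MISS | VC [27, 31]
  [7] addr=0x19a blk=25 s=1: MISS | VC [27, 31, 9]
  [8] addr=0x136 blk=19 s=3: L1-HIT | VC [27, 31, 9]
  [9] addr=0x13c blk=19 s=3: L1-HIT | VC [27, 31, 9]
  [10] addr=0x130 blk=19 s=3: L1-HIT | VC [27, 31, 9]
  [11] addr=0x99 blk=9 s=1: VC-HIT | VC [27, 31, 25]
  [12] addr=0x1fc blk=31 s=3: VC-HIT | VC [27, 19, 25]
  [13] addr=0x1be blk=27 s=3: VC-HIT | VC [31, 19, 25]
  [14] addr=0x191 blk=25 s=1: VC-HIT | VC [31, 19, 9]
  [15] addr=0x1f7 blk=31 s=3: VC-HIT | VC [27, 19, 9]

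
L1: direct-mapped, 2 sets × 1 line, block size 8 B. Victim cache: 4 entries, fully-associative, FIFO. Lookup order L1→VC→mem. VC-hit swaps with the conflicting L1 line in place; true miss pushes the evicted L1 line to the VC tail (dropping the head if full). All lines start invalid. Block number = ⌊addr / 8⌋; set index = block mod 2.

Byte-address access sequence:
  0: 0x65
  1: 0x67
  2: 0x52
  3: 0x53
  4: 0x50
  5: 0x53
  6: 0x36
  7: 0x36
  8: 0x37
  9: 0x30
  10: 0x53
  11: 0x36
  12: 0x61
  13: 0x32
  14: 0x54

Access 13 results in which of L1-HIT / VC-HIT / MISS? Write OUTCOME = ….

0: 0x65 (blk 12, set 0) → MISS  vc=[]
1: 0x67 (blk 12, set 0) → L1-HIT  vc=[]
2: 0x52 (blk 10, set 0) → MISS  vc=[12]
3: 0x53 (blk 10, set 0) → L1-HIT  vc=[12]
4: 0x50 (blk 10, set 0) → L1-HIT  vc=[12]
5: 0x53 (blk 10, set 0) → L1-HIT  vc=[12]
6: 0x36 (blk 6, set 0) → MISS  vc=[12, 10]
7: 0x36 (blk 6, set 0) → L1-HIT  vc=[12, 10]
8: 0x37 (blk 6, set 0) → L1-HIT  vc=[12, 10]
9: 0x30 (blk 6, set 0) → L1-HIT  vc=[12, 10]
10: 0x53 (blk 10, set 0) → VC-HIT  vc=[12, 6]
11: 0x36 (blk 6, set 0) → VC-HIT  vc=[12, 10]
12: 0x61 (blk 12, set 0) → VC-HIT  vc=[6, 10]
13: 0x32 (blk 6, set 0) → VC-HIT  vc=[12, 10]
14: 0x54 (blk 10, set 0) → VC-HIT  vc=[12, 6]

OUTCOME = VC-HIT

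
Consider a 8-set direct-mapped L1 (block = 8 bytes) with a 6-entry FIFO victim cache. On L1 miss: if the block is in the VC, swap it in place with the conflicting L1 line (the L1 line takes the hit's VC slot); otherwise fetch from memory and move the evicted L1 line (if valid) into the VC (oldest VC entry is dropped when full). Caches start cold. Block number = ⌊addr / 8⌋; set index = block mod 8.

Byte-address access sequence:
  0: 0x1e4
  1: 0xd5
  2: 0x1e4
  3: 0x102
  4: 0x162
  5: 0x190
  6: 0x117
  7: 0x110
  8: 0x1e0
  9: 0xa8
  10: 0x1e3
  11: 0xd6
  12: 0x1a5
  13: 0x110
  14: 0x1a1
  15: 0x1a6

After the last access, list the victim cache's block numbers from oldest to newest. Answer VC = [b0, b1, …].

VC = [44, 26, 50, 60]

#0 0x1e4→b60/s4 MISS; vc=[]
#1 0xd5→b26/s2 MISS; vc=[]
#2 0x1e4→b60/s4 L1-HIT; vc=[]
#3 0x102→b32/s0 MISS; vc=[]
#4 0x162→b44/s4 MISS; vc=[60]
#5 0x190→b50/s2 MISS; vc=[60,26]
#6 0x117→b34/s2 MISS; vc=[60,26,50]
#7 0x110→b34/s2 L1-HIT; vc=[60,26,50]
#8 0x1e0→b60/s4 VC-HIT; vc=[44,26,50]
#9 0xa8→b21/s5 MISS; vc=[44,26,50]
#10 0x1e3→b60/s4 L1-HIT; vc=[44,26,50]
#11 0xd6→b26/s2 VC-HIT; vc=[44,34,50]
#12 0x1a5→b52/s4 MISS; vc=[44,34,50,60]
#13 0x110→b34/s2 VC-HIT; vc=[44,26,50,60]
#14 0x1a1→b52/s4 L1-HIT; vc=[44,26,50,60]
#15 0x1a6→b52/s4 L1-HIT; vc=[44,26,50,60]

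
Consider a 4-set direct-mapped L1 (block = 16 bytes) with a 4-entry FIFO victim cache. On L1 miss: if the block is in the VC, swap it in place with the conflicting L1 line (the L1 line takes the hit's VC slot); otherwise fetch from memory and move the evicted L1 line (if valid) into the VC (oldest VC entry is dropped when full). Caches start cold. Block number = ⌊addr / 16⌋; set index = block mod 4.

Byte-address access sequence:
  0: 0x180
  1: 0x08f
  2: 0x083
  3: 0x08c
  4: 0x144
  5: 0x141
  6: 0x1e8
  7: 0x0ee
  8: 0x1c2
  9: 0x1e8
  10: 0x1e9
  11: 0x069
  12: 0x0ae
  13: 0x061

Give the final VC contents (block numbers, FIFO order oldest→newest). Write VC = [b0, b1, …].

VC = [14, 20, 30, 10]

0: 0x180 (blk 24, set 0) → MISS  vc=[]
1: 0x8f (blk 8, set 0) → MISS  vc=[24]
2: 0x83 (blk 8, set 0) → L1-HIT  vc=[24]
3: 0x8c (blk 8, set 0) → L1-HIT  vc=[24]
4: 0x144 (blk 20, set 0) → MISS  vc=[24, 8]
5: 0x141 (blk 20, set 0) → L1-HIT  vc=[24, 8]
6: 0x1e8 (blk 30, set 2) → MISS  vc=[24, 8]
7: 0xee (blk 14, set 2) → MISS  vc=[24, 8, 30]
8: 0x1c2 (blk 28, set 0) → MISS  vc=[24, 8, 30, 20]
9: 0x1e8 (blk 30, set 2) → VC-HIT  vc=[24, 8, 14, 20]
10: 0x1e9 (blk 30, set 2) → L1-HIT  vc=[24, 8, 14, 20]
11: 0x69 (blk 6, set 2) → MISS  vc=[8, 14, 20, 30]
12: 0xae (blk 10, set 2) → MISS  vc=[14, 20, 30, 6]
13: 0x61 (blk 6, set 2) → VC-HIT  vc=[14, 20, 30, 10]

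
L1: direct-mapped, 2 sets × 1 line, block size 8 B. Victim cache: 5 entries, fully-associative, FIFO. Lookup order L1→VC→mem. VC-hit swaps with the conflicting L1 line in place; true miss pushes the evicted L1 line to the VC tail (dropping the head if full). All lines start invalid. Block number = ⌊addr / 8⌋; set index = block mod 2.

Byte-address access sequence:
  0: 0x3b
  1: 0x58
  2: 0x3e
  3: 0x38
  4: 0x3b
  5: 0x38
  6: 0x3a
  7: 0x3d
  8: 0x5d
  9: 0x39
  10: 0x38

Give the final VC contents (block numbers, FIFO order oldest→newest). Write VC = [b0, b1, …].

VC = [11]

0: 0x3b (blk 7, set 1) → MISS  vc=[]
1: 0x58 (blk 11, set 1) → MISS  vc=[7]
2: 0x3e (blk 7, set 1) → VC-HIT  vc=[11]
3: 0x38 (blk 7, set 1) → L1-HIT  vc=[11]
4: 0x3b (blk 7, set 1) → L1-HIT  vc=[11]
5: 0x38 (blk 7, set 1) → L1-HIT  vc=[11]
6: 0x3a (blk 7, set 1) → L1-HIT  vc=[11]
7: 0x3d (blk 7, set 1) → L1-HIT  vc=[11]
8: 0x5d (blk 11, set 1) → VC-HIT  vc=[7]
9: 0x39 (blk 7, set 1) → VC-HIT  vc=[11]
10: 0x38 (blk 7, set 1) → L1-HIT  vc=[11]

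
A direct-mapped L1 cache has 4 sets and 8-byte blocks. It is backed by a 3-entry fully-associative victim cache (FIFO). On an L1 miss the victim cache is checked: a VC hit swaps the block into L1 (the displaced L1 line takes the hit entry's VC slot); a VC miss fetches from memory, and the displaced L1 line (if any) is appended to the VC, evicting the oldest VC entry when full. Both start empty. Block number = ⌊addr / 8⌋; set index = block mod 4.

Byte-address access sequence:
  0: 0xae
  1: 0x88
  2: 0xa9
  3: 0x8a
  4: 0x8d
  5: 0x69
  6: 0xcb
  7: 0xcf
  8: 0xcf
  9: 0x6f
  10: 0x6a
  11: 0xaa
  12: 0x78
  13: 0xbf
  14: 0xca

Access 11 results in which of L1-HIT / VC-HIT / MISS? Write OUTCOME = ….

OUTCOME = VC-HIT

#0 0xae→b21/s1 MISS; vc=[]
#1 0x88→b17/s1 MISS; vc=[21]
#2 0xa9→b21/s1 VC-HIT; vc=[17]
#3 0x8a→b17/s1 VC-HIT; vc=[21]
#4 0x8d→b17/s1 L1-HIT; vc=[21]
#5 0x69→b13/s1 MISS; vc=[21,17]
#6 0xcb→b25/s1 MISS; vc=[21,17,13]
#7 0xcf→b25/s1 L1-HIT; vc=[21,17,13]
#8 0xcf→b25/s1 L1-HIT; vc=[21,17,13]
#9 0x6f→b13/s1 VC-HIT; vc=[21,17,25]
#10 0x6a→b13/s1 L1-HIT; vc=[21,17,25]
#11 0xaa→b21/s1 VC-HIT; vc=[13,17,25]
#12 0x78→b15/s3 MISS; vc=[13,17,25]
#13 0xbf→b23/s3 MISS; vc=[17,25,15]
#14 0xca→b25/s1 VC-HIT; vc=[17,21,15]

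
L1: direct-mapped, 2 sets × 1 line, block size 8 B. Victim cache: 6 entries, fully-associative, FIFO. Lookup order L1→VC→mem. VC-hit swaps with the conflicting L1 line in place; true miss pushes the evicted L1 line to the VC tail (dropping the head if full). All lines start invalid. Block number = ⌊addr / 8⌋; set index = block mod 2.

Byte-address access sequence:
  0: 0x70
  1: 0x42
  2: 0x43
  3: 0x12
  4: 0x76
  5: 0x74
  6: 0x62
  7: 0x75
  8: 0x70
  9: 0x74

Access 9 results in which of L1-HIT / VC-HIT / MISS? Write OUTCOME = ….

0: 0x70 (blk 14, set 0) → MISS  vc=[]
1: 0x42 (blk 8, set 0) → MISS  vc=[14]
2: 0x43 (blk 8, set 0) → L1-HIT  vc=[14]
3: 0x12 (blk 2, set 0) → MISS  vc=[14, 8]
4: 0x76 (blk 14, set 0) → VC-HIT  vc=[2, 8]
5: 0x74 (blk 14, set 0) → L1-HIT  vc=[2, 8]
6: 0x62 (blk 12, set 0) → MISS  vc=[2, 8, 14]
7: 0x75 (blk 14, set 0) → VC-HIT  vc=[2, 8, 12]
8: 0x70 (blk 14, set 0) → L1-HIT  vc=[2, 8, 12]
9: 0x74 (blk 14, set 0) → L1-HIT  vc=[2, 8, 12]

OUTCOME = L1-HIT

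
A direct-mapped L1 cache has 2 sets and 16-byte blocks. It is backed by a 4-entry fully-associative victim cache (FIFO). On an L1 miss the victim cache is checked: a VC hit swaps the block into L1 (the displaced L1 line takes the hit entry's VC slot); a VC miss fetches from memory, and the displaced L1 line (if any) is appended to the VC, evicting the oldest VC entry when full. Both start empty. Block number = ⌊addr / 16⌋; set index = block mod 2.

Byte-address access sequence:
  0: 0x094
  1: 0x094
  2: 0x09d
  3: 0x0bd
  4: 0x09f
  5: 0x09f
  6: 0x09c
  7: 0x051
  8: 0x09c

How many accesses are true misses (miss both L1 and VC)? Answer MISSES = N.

MISSES = 3

  [0] addr=0x94 blk=9 s=1: MISS | VC []
  [1] addr=0x94 blk=9 s=1: L1-HIT | VC []
  [2] addr=0x9d blk=9 s=1: L1-HIT | VC []
  [3] addr=0xbd blk=11 s=1: MISS | VC [9]
  [4] addr=0x9f blk=9 s=1: VC-HIT | VC [11]
  [5] addr=0x9f blk=9 s=1: L1-HIT | VC [11]
  [6] addr=0x9c blk=9 s=1: L1-HIT | VC [11]
  [7] addr=0x51 blk=5 s=1: MISS | VC [11, 9]
  [8] addr=0x9c blk=9 s=1: VC-HIT | VC [11, 5]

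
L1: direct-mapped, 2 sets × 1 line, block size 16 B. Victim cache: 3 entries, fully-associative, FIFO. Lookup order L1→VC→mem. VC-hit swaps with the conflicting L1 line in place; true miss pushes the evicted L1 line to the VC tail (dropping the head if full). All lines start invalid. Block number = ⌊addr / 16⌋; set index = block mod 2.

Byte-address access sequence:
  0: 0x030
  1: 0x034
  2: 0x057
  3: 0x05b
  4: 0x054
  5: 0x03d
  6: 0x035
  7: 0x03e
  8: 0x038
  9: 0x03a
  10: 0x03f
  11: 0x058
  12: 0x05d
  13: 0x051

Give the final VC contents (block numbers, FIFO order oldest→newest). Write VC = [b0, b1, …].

0: 0x30 (blk 3, set 1) → MISS  vc=[]
1: 0x34 (blk 3, set 1) → L1-HIT  vc=[]
2: 0x57 (blk 5, set 1) → MISS  vc=[3]
3: 0x5b (blk 5, set 1) → L1-HIT  vc=[3]
4: 0x54 (blk 5, set 1) → L1-HIT  vc=[3]
5: 0x3d (blk 3, set 1) → VC-HIT  vc=[5]
6: 0x35 (blk 3, set 1) → L1-HIT  vc=[5]
7: 0x3e (blk 3, set 1) → L1-HIT  vc=[5]
8: 0x38 (blk 3, set 1) → L1-HIT  vc=[5]
9: 0x3a (blk 3, set 1) → L1-HIT  vc=[5]
10: 0x3f (blk 3, set 1) → L1-HIT  vc=[5]
11: 0x58 (blk 5, set 1) → VC-HIT  vc=[3]
12: 0x5d (blk 5, set 1) → L1-HIT  vc=[3]
13: 0x51 (blk 5, set 1) → L1-HIT  vc=[3]

VC = [3]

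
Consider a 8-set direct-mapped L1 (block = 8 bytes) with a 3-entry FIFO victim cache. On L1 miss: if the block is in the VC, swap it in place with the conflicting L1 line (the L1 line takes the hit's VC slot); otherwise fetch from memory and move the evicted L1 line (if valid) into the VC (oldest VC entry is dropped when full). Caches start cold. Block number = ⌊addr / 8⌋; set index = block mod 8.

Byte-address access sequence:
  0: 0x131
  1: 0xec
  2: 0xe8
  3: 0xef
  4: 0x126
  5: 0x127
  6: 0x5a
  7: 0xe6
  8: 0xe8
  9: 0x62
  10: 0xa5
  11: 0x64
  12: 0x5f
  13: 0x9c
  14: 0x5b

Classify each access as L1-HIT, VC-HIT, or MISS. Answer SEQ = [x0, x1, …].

0: 0x131 (blk 38, set 6) → MISS  vc=[]
1: 0xec (blk 29, set 5) → MISS  vc=[]
2: 0xe8 (blk 29, set 5) → L1-HIT  vc=[]
3: 0xef (blk 29, set 5) → L1-HIT  vc=[]
4: 0x126 (blk 36, set 4) → MISS  vc=[]
5: 0x127 (blk 36, set 4) → L1-HIT  vc=[]
6: 0x5a (blk 11, set 3) → MISS  vc=[]
7: 0xe6 (blk 28, set 4) → MISS  vc=[36]
8: 0xe8 (blk 29, set 5) → L1-HIT  vc=[36]
9: 0x62 (blk 12, set 4) → MISS  vc=[36, 28]
10: 0xa5 (blk 20, set 4) → MISS  vc=[36, 28, 12]
11: 0x64 (blk 12, set 4) → VC-HIT  vc=[36, 28, 20]
12: 0x5f (blk 11, set 3) → L1-HIT  vc=[36, 28, 20]
13: 0x9c (blk 19, set 3) → MISS  vc=[28, 20, 11]
14: 0x5b (blk 11, set 3) → VC-HIT  vc=[28, 20, 19]

SEQ = [MISS, MISS, L1-HIT, L1-HIT, MISS, L1-HIT, MISS, MISS, L1-HIT, MISS, MISS, VC-HIT, L1-HIT, MISS, VC-HIT]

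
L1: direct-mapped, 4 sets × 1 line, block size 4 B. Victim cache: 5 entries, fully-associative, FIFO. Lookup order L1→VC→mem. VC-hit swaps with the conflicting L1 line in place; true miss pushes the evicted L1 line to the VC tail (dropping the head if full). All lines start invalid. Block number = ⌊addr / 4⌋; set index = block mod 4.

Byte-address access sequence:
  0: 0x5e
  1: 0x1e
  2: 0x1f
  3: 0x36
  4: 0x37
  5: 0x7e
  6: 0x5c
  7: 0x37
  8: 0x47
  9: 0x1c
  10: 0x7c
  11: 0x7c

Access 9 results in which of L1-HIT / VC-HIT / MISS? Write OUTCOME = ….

#0 0x5e→b23/s3 MISS; vc=[]
#1 0x1e→b7/s3 MISS; vc=[23]
#2 0x1f→b7/s3 L1-HIT; vc=[23]
#3 0x36→b13/s1 MISS; vc=[23]
#4 0x37→b13/s1 L1-HIT; vc=[23]
#5 0x7e→b31/s3 MISS; vc=[23,7]
#6 0x5c→b23/s3 VC-HIT; vc=[31,7]
#7 0x37→b13/s1 L1-HIT; vc=[31,7]
#8 0x47→b17/s1 MISS; vc=[31,7,13]
#9 0x1c→b7/s3 VC-HIT; vc=[31,23,13]
#10 0x7c→b31/s3 VC-HIT; vc=[7,23,13]
#11 0x7c→b31/s3 L1-HIT; vc=[7,23,13]

OUTCOME = VC-HIT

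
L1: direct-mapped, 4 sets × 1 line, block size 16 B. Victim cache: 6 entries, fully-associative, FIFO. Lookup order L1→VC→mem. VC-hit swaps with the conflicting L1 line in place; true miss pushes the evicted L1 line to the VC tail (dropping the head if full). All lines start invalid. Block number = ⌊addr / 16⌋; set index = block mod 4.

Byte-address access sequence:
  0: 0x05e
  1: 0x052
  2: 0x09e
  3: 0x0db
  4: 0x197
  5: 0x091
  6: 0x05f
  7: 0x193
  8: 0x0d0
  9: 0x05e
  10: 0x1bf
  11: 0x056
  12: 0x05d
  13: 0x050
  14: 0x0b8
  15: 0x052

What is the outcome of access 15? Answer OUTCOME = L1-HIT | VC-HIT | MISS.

  [0] addr=0x5e blk=5 s=1: MISS | VC []
  [1] addr=0x52 blk=5 s=1: L1-HIT | VC []
  [2] addr=0x9e blk=9 s=1: MISS | VC [5]
  [3] addr=0xdb blk=13 s=1: MISS | VC [5, 9]
  [4] addr=0x197 blk=25 s=1: MISS | VC [5, 9, 13]
  [5] addr=0x91 blk=9 s=1: VC-HIT | VC [5, 25, 13]
  [6] addr=0x5f blk=5 s=1: VC-HIT | VC [9, 25, 13]
  [7] addr=0x193 blk=25 s=1: VC-HIT | VC [9, 5, 13]
  [8] addr=0xd0 blk=13 s=1: VC-HIT | VC [9, 5, 25]
  [9] addr=0x5e blk=5 s=1: VC-HIT | VC [9, 13, 25]
  [10] addr=0x1bf blk=27 s=3: MISS | VC [9, 13, 25]
  [11] addr=0x56 blk=5 s=1: L1-HIT | VC [9, 13, 25]
  [12] addr=0x5d blk=5 s=1: L1-HIT | VC [9, 13, 25]
  [13] addr=0x50 blk=5 s=1: L1-HIT | VC [9, 13, 25]
  [14] addr=0xb8 blk=11 s=3: MISS | VC [9, 13, 25, 27]
  [15] addr=0x52 blk=5 s=1: L1-HIT | VC [9, 13, 25, 27]

OUTCOME = L1-HIT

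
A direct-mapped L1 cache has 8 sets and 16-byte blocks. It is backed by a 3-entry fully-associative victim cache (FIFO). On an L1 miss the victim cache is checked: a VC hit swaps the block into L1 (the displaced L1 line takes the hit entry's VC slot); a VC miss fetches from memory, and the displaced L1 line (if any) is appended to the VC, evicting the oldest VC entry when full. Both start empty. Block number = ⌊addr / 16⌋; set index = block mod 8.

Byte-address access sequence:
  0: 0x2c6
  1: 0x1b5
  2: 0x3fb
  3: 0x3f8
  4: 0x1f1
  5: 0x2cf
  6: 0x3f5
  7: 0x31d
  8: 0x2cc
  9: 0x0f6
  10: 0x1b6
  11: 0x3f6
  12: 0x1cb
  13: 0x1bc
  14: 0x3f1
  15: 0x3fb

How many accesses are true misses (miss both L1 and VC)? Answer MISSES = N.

MISSES = 7

  [0] addr=0x2c6 blk=44 s=4: MISS | VC []
  [1] addr=0x1b5 blk=27 s=3: MISS | VC []
  [2] addr=0x3fb blk=63 s=7: MISS | VC []
  [3] addr=0x3f8 blk=63 s=7: L1-HIT | VC []
  [4] addr=0x1f1 blk=31 s=7: MISS | VC [63]
  [5] addr=0x2cf blk=44 s=4: L1-HIT | VC [63]
  [6] addr=0x3f5 blk=63 s=7: VC-HIT | VC [31]
  [7] addr=0x31d blk=49 s=1: MISS | VC [31]
  [8] addr=0x2cc blk=44 s=4: L1-HIT | VC [31]
  [9] addr=0xf6 blk=15 s=7: MISS | VC [31, 63]
  [10] addr=0x1b6 blk=27 s=3: L1-HIT | VC [31, 63]
  [11] addr=0x3f6 blk=63 s=7: VC-HIT | VC [31, 15]
  [12] addr=0x1cb blk=28 s=4: MISS | VC [31, 15, 44]
  [13] addr=0x1bc blk=27 s=3: L1-HIT | VC [31, 15, 44]
  [14] addr=0x3f1 blk=63 s=7: L1-HIT | VC [31, 15, 44]
  [15] addr=0x3fb blk=63 s=7: L1-HIT | VC [31, 15, 44]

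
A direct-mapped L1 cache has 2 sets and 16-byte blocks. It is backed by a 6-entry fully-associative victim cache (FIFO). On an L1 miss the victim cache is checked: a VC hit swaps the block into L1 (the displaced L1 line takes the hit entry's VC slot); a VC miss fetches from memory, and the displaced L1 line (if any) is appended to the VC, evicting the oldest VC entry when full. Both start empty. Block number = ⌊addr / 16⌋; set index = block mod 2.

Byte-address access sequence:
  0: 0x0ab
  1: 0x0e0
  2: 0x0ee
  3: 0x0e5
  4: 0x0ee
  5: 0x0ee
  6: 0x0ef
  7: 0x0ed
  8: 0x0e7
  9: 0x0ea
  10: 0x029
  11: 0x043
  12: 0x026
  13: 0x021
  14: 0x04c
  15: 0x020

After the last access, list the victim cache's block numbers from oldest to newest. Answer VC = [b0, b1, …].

#0 0xab→b10/s0 MISS; vc=[]
#1 0xe0→b14/s0 MISS; vc=[10]
#2 0xee→b14/s0 L1-HIT; vc=[10]
#3 0xe5→b14/s0 L1-HIT; vc=[10]
#4 0xee→b14/s0 L1-HIT; vc=[10]
#5 0xee→b14/s0 L1-HIT; vc=[10]
#6 0xef→b14/s0 L1-HIT; vc=[10]
#7 0xed→b14/s0 L1-HIT; vc=[10]
#8 0xe7→b14/s0 L1-HIT; vc=[10]
#9 0xea→b14/s0 L1-HIT; vc=[10]
#10 0x29→b2/s0 MISS; vc=[10,14]
#11 0x43→b4/s0 MISS; vc=[10,14,2]
#12 0x26→b2/s0 VC-HIT; vc=[10,14,4]
#13 0x21→b2/s0 L1-HIT; vc=[10,14,4]
#14 0x4c→b4/s0 VC-HIT; vc=[10,14,2]
#15 0x20→b2/s0 VC-HIT; vc=[10,14,4]

VC = [10, 14, 4]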